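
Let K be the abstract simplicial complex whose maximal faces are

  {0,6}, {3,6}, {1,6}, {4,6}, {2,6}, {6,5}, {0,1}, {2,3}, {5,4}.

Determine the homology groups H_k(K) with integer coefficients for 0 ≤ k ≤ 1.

H_0 = Z,  H_1 = Z^3.

Take the total order 0 < 1 < 2 < 3 < 4 < 5 < 6 on the vertex set. Then K (dimension 1) consists of the simplices:

  0-simplices (7): [0], [1], [2], [3], [4], [5], [6]
  1-simplices (9): [0,1], [0,6], [1,6], [2,3], [2,6], [3,6], [4,5], [4,6], [5,6]

Hence C_0 ≅ Z^7, C_1 ≅ Z^9.

Boundary ∂_1: C_1 → C_0 sends each edge [p,q] (with p < q) to q − p. For instance
  ∂[1,6] = [6] − [1].
This gives a 7×9 integer matrix of rank 6; reducing to Smith normal form yields diagonal entries (1,1,1,1,1,1).

Computing H_k = (kernel of ∂_k) / (image of ∂_{k+1}):

  H_0: rank C_0 − rank ∂_1 = 7 − 6 = 1, and the invariant factors of ∂_1 are all 1, so H_0 = Z.
  H_1: rank ker ∂_1 − rank ∂_2 = (9 − 6) − 0 = 3, and there is no ∂_2, so H_1 = Z^3.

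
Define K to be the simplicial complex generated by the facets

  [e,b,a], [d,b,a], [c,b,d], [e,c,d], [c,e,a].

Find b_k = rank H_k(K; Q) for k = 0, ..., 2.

Fix the vertex order a < b < c < d < e and write every simplex with vertices in increasing order. Then dim K = 2 and the simplices of K are:

  0-simplices (5): a, b, c, d, e
  1-simplices (10): ab, ac, ad, ae, bc, bd, be, cd, ce, de
  2-simplices (5): abd, abe, ace, bcd, cde

Hence C_0 ≅ Z^5, C_1 ≅ Z^10, C_2 ≅ Z^5.

∂_1: C_1 → C_0 is given by ∂[p,q] = [q] − [p].
As a 5×10 matrix over Z this has rank 4, with invariant factors (1,1,1,1).

The boundary map ∂_2: C_2 → C_1 sends each 2-simplex [p,q,r] to [q,r] − [p,r] + [p,q]. For instance
  ∂ace = ce − ae + ac,
  ∂abd = bd − ad + ab.
The 10×5 boundary matrix has rank 5 and Smith normal form diag(1,1,1,1,1).

Computing H_k = (kernel of ∂_k) / (image of ∂_{k+1}):

  H_0: rank C_0 − rank ∂_1 = 5 − 4 = 1, and the invariant factors of ∂_1 are all 1, so H_0 = Z.
  H_1: rank ker ∂_1 − rank ∂_2 = (10 − 4) − 5 = 1, and the invariant factors of ∂_2 are all 1, so H_1 = Z.
  H_2: rank ker ∂_2 − rank ∂_3 = (5 − 5) − 0 = 0, and there is no ∂_3, so H_2 = 0.

Hence the Betti numbers are b_0 = 1, b_1 = 1, b_2 = 0.

b_0 = 1, b_1 = 1, b_2 = 0.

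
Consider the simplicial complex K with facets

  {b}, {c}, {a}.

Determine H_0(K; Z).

Fix the vertex order a < b < c and write every simplex with vertices in increasing order. Then dim K = 0 and the simplices of K are:

  0-simplices (3): a, b, c

Hence C_0 ≅ Z^3.

Reading off H_k = ker ∂_k / im ∂_{k+1}:

  H_0: rank C_0 − rank ∂_1 = 3 − 0 = 3, and there is no ∂_1, so H_0 ≅ Z^3.

H_0 ≅ Z^3.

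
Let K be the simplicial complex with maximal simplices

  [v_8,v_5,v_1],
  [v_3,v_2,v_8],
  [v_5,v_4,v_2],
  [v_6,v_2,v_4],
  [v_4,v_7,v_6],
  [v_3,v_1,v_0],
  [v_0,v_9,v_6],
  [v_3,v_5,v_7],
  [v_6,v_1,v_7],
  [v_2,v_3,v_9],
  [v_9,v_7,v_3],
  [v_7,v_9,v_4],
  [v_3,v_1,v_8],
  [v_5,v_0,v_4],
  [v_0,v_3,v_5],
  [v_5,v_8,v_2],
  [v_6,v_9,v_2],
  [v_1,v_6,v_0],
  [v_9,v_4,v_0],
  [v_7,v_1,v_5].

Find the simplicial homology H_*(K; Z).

We work with the vertex ordering v_0 < v_1 < v_2 < v_3 < v_4 < v_5 < v_6 < v_7 < v_8 < v_9. The simplices of K, each written with vertices in increasing order, are:

  0-simplices (10): [v_0], [v_1], [v_2], [v_3], [v_4], [v_5], [v_6], [v_7], [v_8], [v_9]
  1-simplices (30): (30 of them)
  2-simplices (20): (20 of them)

giving chain groups C_0 ≅ Z^10, C_1 ≅ Z^30, C_2 ≅ Z^20.

Boundary ∂_1: C_1 → C_0 sends each edge [p,q] (with p < q) to q − p. For instance
  ∂[v_0,v_4] = [v_4] − [v_0].
As a 10×30 matrix over Z this has rank 9, with invariant factors (1,1,1,1,1,1,1,1,1).

∂_2: C_2 → C_1 acts by ∂[p,q,r] = [q,r] − [p,r] + [p,q]. For instance
  ∂[v_1,v_3,v_8] = [v_3,v_8] − [v_1,v_8] + [v_1,v_3],
  ∂[v_2,v_5,v_8] = [v_5,v_8] − [v_2,v_8] + [v_2,v_5].
The 30×20 boundary matrix has rank 20 and Smith normal form diag(1,1,1,1,1,1,1,1,1,1,1,1,1,1,1,1,1,1,1,2).

Reading off H_k = ker ∂_k / im ∂_{k+1}:

  H_0: rank C_0 − rank ∂_1 = 10 − 9 = 1, and the invariant factors of ∂_1 are all 1, so H_0 ≅ Z.
  H_1: rank ker ∂_1 − rank ∂_2 = (30 − 9) − 20 = 1, and ∂_2 has invariant factor 2 > 1, so H_1 ≅ Z ⊕ Z/2Z.
  H_2: rank ker ∂_2 − rank ∂_3 = (20 − 20) − 0 = 0, and there is no ∂_3, so H_2 ≅ 0.

(K is a triangulation of the Klein bottle.)

H_0 ≅ Z,  H_1 ≅ Z ⊕ Z/2Z,  H_2 = 0.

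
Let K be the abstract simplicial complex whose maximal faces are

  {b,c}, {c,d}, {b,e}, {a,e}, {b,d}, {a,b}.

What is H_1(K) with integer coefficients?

H_1 = Z^2.

We work with the vertex ordering a < b < c < d < e. The simplices of K, each written with vertices in increasing order, are:

  0-simplices (5): a, b, c, d, e
  1-simplices (6): ab, ae, bc, bd, be, cd

so the chain groups are C_0 ≅ Z^5, C_1 ≅ Z^6.

∂_1: C_1 → C_0 is given by ∂[p,q] = [q] − [p]. For instance
  ∂ae = e − a.
The resulting 5×6 matrix has rank 4, and its Smith normal form has invariant factors (1,1,1,1).

From H_k ≅ ker(∂_k) / im(∂_{k+1}) we obtain:

  H_1: rank ker ∂_1 − rank ∂_2 = (6 − 4) − 0 = 2, and there is no ∂_2, so H_1 ≅ Z^2.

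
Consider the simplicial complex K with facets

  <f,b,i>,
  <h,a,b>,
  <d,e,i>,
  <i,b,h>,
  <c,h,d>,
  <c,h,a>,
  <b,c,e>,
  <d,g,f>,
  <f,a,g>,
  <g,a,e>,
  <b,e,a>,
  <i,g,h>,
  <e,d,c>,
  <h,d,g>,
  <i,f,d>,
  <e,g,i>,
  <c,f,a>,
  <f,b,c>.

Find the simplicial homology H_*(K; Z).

Fix the vertex order a < b < c < d < e < f < g < h < i and write every simplex with vertices in increasing order. Then dim K = 2 and the simplices of K are:

  0-simplices (9): a, b, c, d, e, f, g, h, i
  1-simplices (27): ab, ac, ae, af, ag, ah, bc, be, bf, bh, bi, cd, ce, cf, ch, de, df, dg, dh, di, eg, ei, fg, fi, gh, gi, hi
  2-simplices (18): abe, abh, acf, ach, aeg, afg, bce, bcf, bfi, bhi, cde, cdh, dei, dfg, dfi, dgh, egi, ghi

Hence C_0 ≅ Z^9, C_1 ≅ Z^27, C_2 ≅ Z^18.

The boundary map ∂_1: C_1 → C_0 sends each edge [p,q] (with p < q) to q − p. For instance
  ∂cd = d − c.
The resulting 9×27 matrix has rank 8, and its Smith normal form has invariant factors (1,1,1,1,1,1,1,1).

Boundary ∂_2: C_2 → C_1 sends each 2-simplex [p,q,r] to [q,r] − [p,r] + [p,q]. For instance
  ∂ghi = hi − gi + gh,
  ∂bfi = fi − bi + bf.
As a 27×18 matrix over Z this has rank 18, with invariant factors (1,1,1,1,1,1,1,1,1,1,1,1,1,1,1,1,1,2).

Reading off H_k = ker ∂_k / im ∂_{k+1}:

  H_0: rank C_0 − rank ∂_1 = 9 − 8 = 1, and the invariant factors of ∂_1 are all 1, so H_0 ≅ Z.
  H_1: rank ker ∂_1 − rank ∂_2 = (27 − 8) − 18 = 1, and ∂_2 has invariant factor 2 > 1, so H_1 ≅ Z ⊕ Z/2.
  H_2: rank ker ∂_2 − rank ∂_3 = (18 − 18) − 0 = 0, and there is no ∂_3, so H_2 ≅ 0.

As a check, the Euler characteristic is 9 − 27 + 18 = 0, which agrees with 1 − 1 + 0 = 0.
(K is a triangulation of the Klein bottle.)

H_0 = Z,  H_1 = Z ⊕ Z/2,  H_2 = 0.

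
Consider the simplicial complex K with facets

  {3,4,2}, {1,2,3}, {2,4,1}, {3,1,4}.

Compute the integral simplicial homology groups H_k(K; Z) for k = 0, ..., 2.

H_0 ≅ Z,  H_1 = 0,  H_2 ≅ Z.

We work with the vertex ordering 1 < 2 < 3 < 4. The simplices of K, each written with vertices in increasing order, are:

  0-simplices (4): [1], [2], [3], [4]
  1-simplices (6): [1,2], [1,3], [1,4], [2,3], [2,4], [3,4]
  2-simplices (4): [1,2,3], [1,2,4], [1,3,4], [2,3,4]

giving chain groups C_0 ≅ Z^4, C_1 ≅ Z^6, C_2 ≅ Z^4.

∂_1: C_1 → C_0 maps an edge to its endpoints' difference, ∂[p,q] = q − p. For instance
  ∂[1,3] = [3] − [1].
The resulting 4×6 matrix has rank 3, and its Smith normal form has invariant factors (1,1,1).

∂_2: C_2 → C_1 sends each 2-simplex [p,q,r] to [q,r] − [p,r] + [p,q]. For instance
  ∂[1,3,4] = [3,4] − [1,4] + [1,3],
  ∂[2,3,4] = [3,4] − [2,4] + [2,3].
The resulting 6×4 matrix has rank 3, and its Smith normal form has invariant factors (1,1,1).

Computing H_k = (kernel of ∂_k) / (image of ∂_{k+1}):

  H_0: rank C_0 − rank ∂_1 = 4 − 3 = 1, and the invariant factors of ∂_1 are all 1, so H_0 = Z.
  H_1: rank ker ∂_1 − rank ∂_2 = (6 − 3) − 3 = 0, and the invariant factors of ∂_2 are all 1, so H_1 = 0.
  H_2: rank ker ∂_2 − rank ∂_3 = (4 − 3) − 0 = 1, and there is no ∂_3, so H_2 = Z.

As a check, the Euler characteristic is 4 − 6 + 4 = 2, which agrees with 1 − 0 + 1 = 2.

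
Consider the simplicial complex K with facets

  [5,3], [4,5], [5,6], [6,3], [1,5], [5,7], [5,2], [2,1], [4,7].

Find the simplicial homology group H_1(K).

H_1 ≅ Z^3.

K has 7 vertices, 9 edges.
rank ∂_1 = 6, rank ∂_2 = 0 ⇒ b_1 = 9 − 6 − 0 = 3. So H_1 = Z^3.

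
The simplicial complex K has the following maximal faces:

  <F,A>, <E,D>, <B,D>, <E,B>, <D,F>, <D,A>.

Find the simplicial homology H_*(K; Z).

Fix the vertex order A < B < D < E < F and write every simplex with vertices in increasing order. Then dim K = 1 and the simplices of K are:

  0-simplices (5): A, B, D, E, F
  1-simplices (6): AD, AF, BD, BE, DE, DF

so the chain groups are C_0 ≅ Z^5, C_1 ≅ Z^6.

Boundary ∂_1: C_1 → C_0 maps an edge to its endpoints' difference, ∂[p,q] = q − p.
This gives a 5×6 integer matrix of rank 4; reducing to Smith normal form yields diagonal entries (1,1,1,1).

Reading off H_k = ker ∂_k / im ∂_{k+1}:

  H_0: rank C_0 − rank ∂_1 = 5 − 4 = 1, and the invariant factors of ∂_1 are all 1, so H_0 ≅ Z.
  H_1: rank ker ∂_1 − rank ∂_2 = (6 − 4) − 0 = 2, and there is no ∂_2, so H_1 ≅ Z^2.

H_0 = Z,  H_1 = Z^2.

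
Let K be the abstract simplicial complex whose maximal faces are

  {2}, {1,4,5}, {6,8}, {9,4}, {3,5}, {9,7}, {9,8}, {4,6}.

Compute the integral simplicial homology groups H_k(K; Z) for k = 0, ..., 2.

Take the total order 1 < 2 < 3 < 4 < 5 < 6 < 7 < 8 < 9 on the vertex set. Then K (dimension 2) consists of the simplices:

  0-simplices (9): [1], [2], [3], [4], [5], [6], [7], [8], [9]
  1-simplices (9): [1,4], [1,5], [3,5], [4,5], [4,6], [4,9], [6,8], [7,9], [8,9]
  2-simplices (1): [1,4,5]

Hence C_0 ≅ Z^9, C_1 ≅ Z^9, C_2 ≅ Z^1.

The boundary map ∂_1: C_1 → C_0 maps an edge to its endpoints' difference, ∂[p,q] = q − p. For instance
  ∂[8,9] = [9] − [8].
The resulting 9×9 matrix has rank 7, and its Smith normal form has invariant factors (1,1,1,1,1,1,1).

∂_2: C_2 → C_1 sends each 2-simplex [p,q,r] to [q,r] − [p,r] + [p,q]. For instance
  ∂[1,4,5] = [4,5] − [1,5] + [1,4].
This gives a 9×1 integer matrix of rank 1; reducing to Smith normal form yields diagonal entries (1).

Now H_k = ker ∂_k / im ∂_{k+1}, so:

  H_0: rank C_0 − rank ∂_1 = 9 − 7 = 2, and the invariant factors of ∂_1 are all 1, so H_0 = Z^2.
  H_1: rank ker ∂_1 − rank ∂_2 = (9 − 7) − 1 = 1, and the invariant factors of ∂_2 are all 1, so H_1 = Z.
  H_2: rank ker ∂_2 − rank ∂_3 = (1 − 1) − 0 = 0, and there is no ∂_3, so H_2 = 0.

As a check, the Euler characteristic is 9 − 9 + 1 = 1, which agrees with 2 − 1 + 0 = 1.

H_0 ≅ Z^2,  H_1 ≅ Z,  H_2 = 0.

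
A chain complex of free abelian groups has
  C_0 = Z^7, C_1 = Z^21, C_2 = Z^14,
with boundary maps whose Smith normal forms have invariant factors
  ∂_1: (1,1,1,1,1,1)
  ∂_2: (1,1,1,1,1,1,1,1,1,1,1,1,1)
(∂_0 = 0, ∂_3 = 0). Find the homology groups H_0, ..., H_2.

H_0 = Z,  H_1 = Z^2,  H_2 = Z.

H_0: b_0 = 7 − 0 − 6 = 1; torsion from ∂_1 factors > 1: none. So H_0 = Z.
H_1: b_1 = 21 − 6 − 13 = 2; torsion from ∂_2 factors > 1: none. So H_1 = Z^2.
H_2: b_2 = 14 − 13 − 0 = 1; torsion from ∂_3 factors > 1: none. So H_2 = Z.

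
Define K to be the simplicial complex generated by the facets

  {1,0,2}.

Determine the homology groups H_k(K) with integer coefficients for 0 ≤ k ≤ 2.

Take the total order 0 < 1 < 2 on the vertex set. Then K (dimension 2) consists of the simplices:

  0-simplices (3): [0], [1], [2]
  1-simplices (3): [0,1], [0,2], [1,2]
  2-simplices (1): [0,1,2]

so the chain groups are C_0 ≅ Z^3, C_1 ≅ Z^3, C_2 ≅ Z^1.

Boundary ∂_1: C_1 → C_0 sends each edge [p,q] (with p < q) to q − p. For instance
  ∂[0,1] = [1] − [0].
The 3×3 boundary matrix has rank 2 and Smith normal form diag(1,1).

∂_2: C_2 → C_1 acts by ∂[p,q,r] = [q,r] − [p,r] + [p,q]. For instance
  ∂[0,1,2] = [1,2] − [0,2] + [0,1].
The resulting 3×1 matrix has rank 1, and its Smith normal form has invariant factors (1).

Computing H_k = (kernel of ∂_k) / (image of ∂_{k+1}):

  H_0: rank C_0 − rank ∂_1 = 3 − 2 = 1, and the invariant factors of ∂_1 are all 1, so H_0 = Z.
  H_1: rank ker ∂_1 − rank ∂_2 = (3 − 2) − 1 = 0, and the invariant factors of ∂_2 are all 1, so H_1 = 0.
  H_2: rank ker ∂_2 − rank ∂_3 = (1 − 1) − 0 = 0, and there is no ∂_3, so H_2 = 0.

H_0 = Z,  H_1 = 0,  H_2 = 0.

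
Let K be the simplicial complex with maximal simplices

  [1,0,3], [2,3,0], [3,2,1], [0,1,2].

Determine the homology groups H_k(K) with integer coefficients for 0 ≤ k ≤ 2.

H_0 = Z,  H_1 = 0,  H_2 = Z.

Fix the vertex order 0 < 1 < 2 < 3 and write every simplex with vertices in increasing order. Then dim K = 2 and the simplices of K are:

  0-simplices (4): [0], [1], [2], [3]
  1-simplices (6): [0,1], [0,2], [0,3], [1,2], [1,3], [2,3]
  2-simplices (4): [0,1,2], [0,1,3], [0,2,3], [1,2,3]

so the chain groups are C_0 ≅ Z^4, C_1 ≅ Z^6, C_2 ≅ Z^4.

The boundary map ∂_1: C_1 → C_0 maps an edge to its endpoints' difference, ∂[p,q] = q − p. For instance
  ∂[2,3] = [3] − [2].
As a 4×6 matrix over Z this has rank 3, with invariant factors (1,1,1).

∂_2: C_2 → C_1 maps a triangle to the signed sum of its edges. For instance
  ∂[0,1,2] = [1,2] − [0,2] + [0,1],
  ∂[0,2,3] = [2,3] − [0,3] + [0,2].
This gives a 6×4 integer matrix of rank 3; reducing to Smith normal form yields diagonal entries (1,1,1).

Now H_k = ker ∂_k / im ∂_{k+1}, so:

  H_0: rank C_0 − rank ∂_1 = 4 − 3 = 1, and the invariant factors of ∂_1 are all 1, so H_0 ≅ Z.
  H_1: rank ker ∂_1 − rank ∂_2 = (6 − 3) − 3 = 0, and the invariant factors of ∂_2 are all 1, so H_1 ≅ 0.
  H_2: rank ker ∂_2 − rank ∂_3 = (4 − 3) − 0 = 1, and there is no ∂_3, so H_2 ≅ Z.

(K is a triangulation of the 2-sphere S^2.)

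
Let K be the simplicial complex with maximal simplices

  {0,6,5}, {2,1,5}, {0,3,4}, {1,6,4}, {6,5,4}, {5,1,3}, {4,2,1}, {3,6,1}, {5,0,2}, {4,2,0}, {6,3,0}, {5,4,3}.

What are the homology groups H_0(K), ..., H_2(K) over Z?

H_0 = Z,  H_1 = Z/2Z,  H_2 = 0.

Take the total order 0 < 1 < 2 < 3 < 4 < 5 < 6 on the vertex set. Then K (dimension 2) consists of the simplices:

  0-simplices (7): [0], [1], [2], [3], [4], [5], [6]
  1-simplices (18): [0,2], [0,3], [0,4], [0,5], [0,6], [1,2], [1,3], [1,4], [1,5], [1,6], [2,4], [2,5], [3,4], [3,5], [3,6], [4,5], [4,6], [5,6]
  2-simplices (12): [0,2,4], [0,2,5], [0,3,4], [0,3,6], [0,5,6], [1,2,4], [1,2,5], [1,3,5], [1,3,6], [1,4,6], [3,4,5], [4,5,6]

Hence C_0 ≅ Z^7, C_1 ≅ Z^18, C_2 ≅ Z^12.

Boundary ∂_1: C_1 → C_0 maps an edge to its endpoints' difference, ∂[p,q] = q − p. For instance
  ∂[1,3] = [3] − [1].
As a 7×18 matrix over Z this has rank 6, with invariant factors (1,1,1,1,1,1).

∂_2: C_2 → C_1 maps a triangle to the signed sum of its edges. For instance
  ∂[1,2,5] = [2,5] − [1,5] + [1,2],
  ∂[0,3,6] = [3,6] − [0,6] + [0,3].
The 18×12 boundary matrix has rank 12 and Smith normal form diag(1,1,1,1,1,1,1,1,1,1,1,2).

From H_k ≅ ker(∂_k) / im(∂_{k+1}) we obtain:

  H_0: rank C_0 − rank ∂_1 = 7 − 6 = 1, and the invariant factors of ∂_1 are all 1, so H_0 = Z.
  H_1: rank ker ∂_1 − rank ∂_2 = (18 − 6) − 12 = 0, and ∂_2 has invariant factor 2 > 1, so H_1 = Z/2Z.
  H_2: rank ker ∂_2 − rank ∂_3 = (12 − 12) − 0 = 0, and there is no ∂_3, so H_2 = 0.

As a check, the Euler characteristic is 7 − 18 + 12 = 1, which agrees with 1 − 0 + 0 = 1.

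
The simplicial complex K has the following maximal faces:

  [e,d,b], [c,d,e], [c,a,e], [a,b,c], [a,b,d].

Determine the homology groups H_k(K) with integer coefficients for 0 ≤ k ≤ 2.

Fix the vertex order a < b < c < d < e and write every simplex with vertices in increasing order. Then dim K = 2 and the simplices of K are:

  0-simplices (5): a, b, c, d, e
  1-simplices (10): ab, ac, ad, ae, bc, bd, be, cd, ce, de
  2-simplices (5): abc, abd, ace, bde, cde

Hence C_0 ≅ Z^5, C_1 ≅ Z^10, C_2 ≅ Z^5.

The boundary map ∂_1: C_1 → C_0 sends each edge [p,q] (with p < q) to q − p. For instance
  ∂cd = d − c.
As a 5×10 matrix over Z this has rank 4, with invariant factors (1,1,1,1).

The boundary map ∂_2: C_2 → C_1 maps a triangle to the signed sum of its edges. For instance
  ∂cde = de − ce + cd,
  ∂abd = bd − ad + ab.
The 10×5 boundary matrix has rank 5 and Smith normal form diag(1,1,1,1,1).

Now H_k = ker ∂_k / im ∂_{k+1}, so:

  H_0: rank C_0 − rank ∂_1 = 5 − 4 = 1, and the invariant factors of ∂_1 are all 1, so H_0 ≅ Z.
  H_1: rank ker ∂_1 − rank ∂_2 = (10 − 4) − 5 = 1, and the invariant factors of ∂_2 are all 1, so H_1 ≅ Z.
  H_2: rank ker ∂_2 − rank ∂_3 = (5 − 5) − 0 = 0, and there is no ∂_3, so H_2 ≅ 0.

As a check, the Euler characteristic is 5 − 10 + 5 = 0, which agrees with 1 − 1 + 0 = 0.

H_0 = Z,  H_1 = Z,  H_2 = 0.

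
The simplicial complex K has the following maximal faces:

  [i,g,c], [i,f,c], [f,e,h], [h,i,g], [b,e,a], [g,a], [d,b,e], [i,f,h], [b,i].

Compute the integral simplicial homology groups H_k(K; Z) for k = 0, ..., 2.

H_0 ≅ Z,  H_1 ≅ Z^2,  H_2 = 0.

K has 9 vertices, 17 edges, 7 triangles.
rank ∂_0 = 0, rank ∂_1 = 8 ⇒ b_0 = 9 − 0 − 8 = 1; all invariant factors of ∂_1 are 1 so no torsion. So H_0 ≅ Z.
rank ∂_1 = 8, rank ∂_2 = 7 ⇒ b_1 = 17 − 8 − 7 = 2; all invariant factors of ∂_2 are 1 so no torsion. So H_1 ≅ Z^2.
rank ∂_2 = 7, rank ∂_3 = 0 ⇒ b_2 = 7 − 7 − 0 = 0. So H_2 ≅ 0.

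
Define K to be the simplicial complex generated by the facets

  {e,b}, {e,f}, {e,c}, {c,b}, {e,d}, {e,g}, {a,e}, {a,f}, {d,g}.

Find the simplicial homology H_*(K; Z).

H_0 = Z,  H_1 = Z^3.

Take the total order a < b < c < d < e < f < g on the vertex set. Then K (dimension 1) consists of the simplices:

  0-simplices (7): a, b, c, d, e, f, g
  1-simplices (9): ae, af, bc, be, ce, de, dg, ef, eg

so the chain groups are C_0 ≅ Z^7, C_1 ≅ Z^9.

The boundary map ∂_1: C_1 → C_0 is given by ∂[p,q] = [q] − [p].
As a 7×9 matrix over Z this has rank 6, with invariant factors (1,1,1,1,1,1).

Computing H_k = (kernel of ∂_k) / (image of ∂_{k+1}):

  H_0: rank C_0 − rank ∂_1 = 7 − 6 = 1, and the invariant factors of ∂_1 are all 1, so H_0 = Z.
  H_1: rank ker ∂_1 − rank ∂_2 = (9 − 6) − 0 = 3, and there is no ∂_2, so H_1 = Z^3.

As a check, the Euler characteristic is 7 − 9 = -2, which agrees with 1 − 3 = -2.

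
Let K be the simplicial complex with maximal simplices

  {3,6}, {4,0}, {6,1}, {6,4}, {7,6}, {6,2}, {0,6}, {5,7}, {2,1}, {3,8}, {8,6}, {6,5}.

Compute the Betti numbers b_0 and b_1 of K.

b_0 = 1, b_1 = 4.

Fix the vertex order 0 < 1 < 2 < 3 < 4 < 5 < 6 < 7 < 8 and write every simplex with vertices in increasing order. Then dim K = 1 and the simplices of K are:

  0-simplices (9): [0], [1], [2], [3], [4], [5], [6], [7], [8]
  1-simplices (12): [0,4], [0,6], [1,2], [1,6], [2,6], [3,6], [3,8], [4,6], [5,6], [5,7], [6,7], [6,8]

Hence C_0 ≅ Z^9, C_1 ≅ Z^12.

Boundary ∂_1: C_1 → C_0 maps an edge to its endpoints' difference, ∂[p,q] = q − p.
As a 9×12 matrix over Z this has rank 8, with invariant factors (1,1,1,1,1,1,1,1).

Reading off H_k = ker ∂_k / im ∂_{k+1}:

  H_0: rank C_0 − rank ∂_1 = 9 − 8 = 1, and the invariant factors of ∂_1 are all 1, so H_0 ≅ Z.
  H_1: rank ker ∂_1 − rank ∂_2 = (12 − 8) − 0 = 4, and there is no ∂_2, so H_1 ≅ Z^4.

Hence the Betti numbers are b_0 = 1, b_1 = 4.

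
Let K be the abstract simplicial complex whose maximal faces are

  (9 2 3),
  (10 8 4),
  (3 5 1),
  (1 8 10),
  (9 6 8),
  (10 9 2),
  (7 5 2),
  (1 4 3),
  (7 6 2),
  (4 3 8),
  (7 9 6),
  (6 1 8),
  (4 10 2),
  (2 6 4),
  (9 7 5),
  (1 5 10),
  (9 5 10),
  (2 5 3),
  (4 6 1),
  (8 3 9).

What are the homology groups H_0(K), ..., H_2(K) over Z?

Fix the vertex order 1 < 2 < 3 < 4 < 5 < 6 < 7 < 8 < 9 < 10 and write every simplex with vertices in increasing order. Then dim K = 2 and the simplices of K are:

  0-simplices (10): [1], [2], [3], [4], [5], [6], [7], [8], [9], [10]
  1-simplices (30): (30 of them)
  2-simplices (20): (20 of them)

Hence C_0 ≅ Z^10, C_1 ≅ Z^30, C_2 ≅ Z^20.

The boundary map ∂_1: C_1 → C_0 maps an edge to its endpoints' difference, ∂[p,q] = q − p. For instance
  ∂[2,5] = [5] − [2].
As a 10×30 matrix over Z this has rank 9, with invariant factors (1,1,1,1,1,1,1,1,1).

∂_2: C_2 → C_1 maps a triangle to the signed sum of its edges. For instance
  ∂[1,8,10] = [8,10] − [1,10] + [1,8],
  ∂[6,8,9] = [8,9] − [6,9] + [6,8].
The resulting 30×20 matrix has rank 20, and its Smith normal form has invariant factors (1,1,1,1,1,1,1,1,1,1,1,1,1,1,1,1,1,1,1,2).

From H_k ≅ ker(∂_k) / im(∂_{k+1}) we obtain:

  H_0: rank C_0 − rank ∂_1 = 10 − 9 = 1, and the invariant factors of ∂_1 are all 1, so H_0 = Z.
  H_1: rank ker ∂_1 − rank ∂_2 = (30 − 9) − 20 = 1, and ∂_2 has invariant factor 2 > 1, so H_1 = Z ⊕ Z/2Z.
  H_2: rank ker ∂_2 − rank ∂_3 = (20 − 20) − 0 = 0, and there is no ∂_3, so H_2 = 0.

As a check, the Euler characteristic is 10 − 30 + 20 = 0, which agrees with 1 − 1 + 0 = 0.

H_0 = Z,  H_1 = Z ⊕ Z/2Z,  H_2 = 0.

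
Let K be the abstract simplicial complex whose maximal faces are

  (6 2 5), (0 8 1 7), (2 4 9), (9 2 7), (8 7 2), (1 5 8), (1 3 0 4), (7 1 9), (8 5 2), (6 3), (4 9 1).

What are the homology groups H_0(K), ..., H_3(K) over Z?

Order the vertices as 0 < 1 < 2 < 3 < 4 < 5 < 6 < 7 < 8 < 9. Listing each simplex with vertices in this order, K has dimension 3 with simplices:

  0-simplices (10): [0], [1], [2], [3], [4], [5], [6], [7], [8], [9]
  1-simplices (24): (24 of them)
  2-simplices (16): [0,1,3], [0,1,4], [0,1,7], [0,1,8], [0,3,4], [0,7,8], [1,3,4], [1,4,9], [1,5,8], [1,7,8], [1,7,9], [2,4,9], [2,5,6], [2,5,8], [2,7,8], [2,7,9]
  3-simplices (2): [0,1,3,4], [0,1,7,8]

so the chain groups are C_0 ≅ Z^10, C_1 ≅ Z^24, C_2 ≅ Z^16, C_3 ≅ Z^2.

Boundary ∂_1: C_1 → C_0 is given by ∂[p,q] = [q] − [p]. For instance
  ∂[3,6] = [6] − [3].
The resulting 10×24 matrix has rank 9, and its Smith normal form has invariant factors (1,1,1,1,1,1,1,1,1).

Boundary ∂_2: C_2 → C_1 maps a triangle to the signed sum of its edges. For instance
  ∂[0,1,8] = [1,8] − [0,8] + [0,1],
  ∂[1,4,9] = [4,9] − [1,9] + [1,4].
The resulting 24×16 matrix has rank 14, and its Smith normal form has invariant factors (1,1,1,1,1,1,1,1,1,1,1,1,1,1).

The boundary map ∂_3: C_3 → C_2 sends each 3-simplex σ to the alternating sum Σ_i (−1)^i (σ with its i-th vertex removed). For instance
  ∂[0,1,3,4] = [1,3,4] − [0,3,4] + [0,1,4] − [0,1,3],
  ∂[0,1,7,8] = [1,7,8] − [0,7,8] + [0,1,8] − [0,1,7].
The 16×2 boundary matrix has rank 2 and Smith normal form diag(1,1).

Reading off H_k = ker ∂_k / im ∂_{k+1}:

  H_0: rank C_0 − rank ∂_1 = 10 − 9 = 1, and the invariant factors of ∂_1 are all 1, so H_0 ≅ Z.
  H_1: rank ker ∂_1 − rank ∂_2 = (24 − 9) − 14 = 1, and the invariant factors of ∂_2 are all 1, so H_1 ≅ Z.
  H_2: rank ker ∂_2 − rank ∂_3 = (16 − 14) − 2 = 0, and the invariant factors of ∂_3 are all 1, so H_2 ≅ 0.
  H_3: rank ker ∂_3 − rank ∂_4 = (2 − 2) − 0 = 0, and there is no ∂_4, so H_3 ≅ 0.

H_0 ≅ Z,  H_1 ≅ Z,  H_2 = 0,  H_3 = 0.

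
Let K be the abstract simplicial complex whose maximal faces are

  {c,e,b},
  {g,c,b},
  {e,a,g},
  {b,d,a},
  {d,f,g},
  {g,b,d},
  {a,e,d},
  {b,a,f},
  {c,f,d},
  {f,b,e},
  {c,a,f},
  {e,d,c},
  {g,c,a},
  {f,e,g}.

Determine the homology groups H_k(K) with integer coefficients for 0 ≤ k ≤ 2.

K has 7 vertices, 21 edges, 14 triangles.
rank ∂_0 = 0, rank ∂_1 = 6 ⇒ b_0 = 7 − 0 − 6 = 1; all invariant factors of ∂_1 are 1 so no torsion. So H_0 ≅ Z.
rank ∂_1 = 6, rank ∂_2 = 13 ⇒ b_1 = 21 − 6 − 13 = 2; all invariant factors of ∂_2 are 1 so no torsion. So H_1 ≅ Z^2.
rank ∂_2 = 13, rank ∂_3 = 0 ⇒ b_2 = 14 − 13 − 0 = 1. So H_2 ≅ Z.

H_0 = Z,  H_1 = Z^2,  H_2 = Z.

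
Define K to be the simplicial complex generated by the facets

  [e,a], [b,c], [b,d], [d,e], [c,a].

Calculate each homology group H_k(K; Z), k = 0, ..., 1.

H_0 = Z,  H_1 = Z.

Order the vertices as a < b < c < d < e. Listing each simplex with vertices in this order, K has dimension 1 with simplices:

  0-simplices (5): a, b, c, d, e
  1-simplices (5): ac, ae, bc, bd, de

Hence C_0 ≅ Z^5, C_1 ≅ Z^5.

∂_1: C_1 → C_0 is given by ∂[p,q] = [q] − [p]. For instance
  ∂bd = d − b.
This gives a 5×5 integer matrix of rank 4; reducing to Smith normal form yields diagonal entries (1,1,1,1).

Computing H_k = (kernel of ∂_k) / (image of ∂_{k+1}):

  H_0: rank C_0 − rank ∂_1 = 5 − 4 = 1, and the invariant factors of ∂_1 are all 1, so H_0 ≅ Z.
  H_1: rank ker ∂_1 − rank ∂_2 = (5 − 4) − 0 = 1, and there is no ∂_2, so H_1 ≅ Z.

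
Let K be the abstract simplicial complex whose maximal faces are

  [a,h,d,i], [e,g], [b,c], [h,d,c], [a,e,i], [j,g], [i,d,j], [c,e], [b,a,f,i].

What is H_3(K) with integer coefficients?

We work with the vertex ordering a < b < c < d < e < f < g < h < i < j. The simplices of K, each written with vertices in increasing order, are:

  0-simplices (10): a, b, c, d, e, f, g, h, i, j
  1-simplices (21): ab, ad, ae, af, ah, ai, bc, bf, bi, cd, ce, ch, dh, di, dj, eg, ei, fi, gj, hi, ij
  2-simplices (11): abf, abi, adh, adi, aei, afi, ahi, bfi, cdh, dhi, dij
  3-simplices (2): abfi, adhi

giving chain groups C_0 ≅ Z^10, C_1 ≅ Z^21, C_2 ≅ Z^11, C_3 ≅ Z^2.

The boundary map ∂_1: C_1 → C_0 maps an edge to its endpoints' difference, ∂[p,q] = q − p. For instance
  ∂ah = h − a.
This gives a 10×21 integer matrix of rank 9; reducing to Smith normal form yields diagonal entries (1,1,1,1,1,1,1,1,1).

Boundary ∂_2: C_2 → C_1 maps a triangle to the signed sum of its edges. For instance
  ∂aei = ei − ai + ae,
  ∂bfi = fi − bi + bf.
The 21×11 boundary matrix has rank 9 and Smith normal form diag(1,1,1,1,1,1,1,1,1).

∂_3: C_3 → C_2 sends each 3-simplex σ to the alternating sum Σ_i (−1)^i (σ with its i-th vertex removed). For instance
  ∂adhi = dhi − ahi + adi − adh,
  ∂abfi = bfi − afi + abi − abf.
The 11×2 boundary matrix has rank 2 and Smith normal form diag(1,1).

From H_k ≅ ker(∂_k) / im(∂_{k+1}) we obtain:

  H_3: rank ker ∂_3 − rank ∂_4 = (2 − 2) − 0 = 0, and there is no ∂_4, so H_3 = 0.

H_3 ≅ 0.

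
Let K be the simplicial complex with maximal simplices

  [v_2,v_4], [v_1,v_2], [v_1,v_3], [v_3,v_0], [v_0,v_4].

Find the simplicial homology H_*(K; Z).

H_0 ≅ Z,  H_1 ≅ Z.

Take the total order v_0 < v_1 < v_2 < v_3 < v_4 on the vertex set. Then K (dimension 1) consists of the simplices:

  0-simplices (5): [v_0], [v_1], [v_2], [v_3], [v_4]
  1-simplices (5): [v_0,v_3], [v_0,v_4], [v_1,v_2], [v_1,v_3], [v_2,v_4]

Hence C_0 ≅ Z^5, C_1 ≅ Z^5.

∂_1: C_1 → C_0 sends each edge [p,q] (with p < q) to q − p. For instance
  ∂[v_0,v_3] = [v_3] − [v_0].
The resulting 5×5 matrix has rank 4, and its Smith normal form has invariant factors (1,1,1,1).

Now H_k = ker ∂_k / im ∂_{k+1}, so:

  H_0: rank C_0 − rank ∂_1 = 5 − 4 = 1, and the invariant factors of ∂_1 are all 1, so H_0 ≅ Z.
  H_1: rank ker ∂_1 − rank ∂_2 = (5 − 4) − 0 = 1, and there is no ∂_2, so H_1 ≅ Z.

As a check, the Euler characteristic is 5 − 5 = 0, which agrees with 1 − 1 = 0.
(K is a triangulation of the circle S^1.)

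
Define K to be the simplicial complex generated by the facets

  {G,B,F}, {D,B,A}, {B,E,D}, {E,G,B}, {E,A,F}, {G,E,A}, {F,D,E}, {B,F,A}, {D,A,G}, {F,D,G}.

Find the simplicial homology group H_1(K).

H_1 = Z/2.

K has 6 vertices, 15 edges, 10 triangles.
rank ∂_1 = 5, rank ∂_2 = 10 ⇒ b_1 = 15 − 5 − 10 = 0; ∂_2 has invariant factor(s) [2] giving torsion. So H_1 ≅ Z/2.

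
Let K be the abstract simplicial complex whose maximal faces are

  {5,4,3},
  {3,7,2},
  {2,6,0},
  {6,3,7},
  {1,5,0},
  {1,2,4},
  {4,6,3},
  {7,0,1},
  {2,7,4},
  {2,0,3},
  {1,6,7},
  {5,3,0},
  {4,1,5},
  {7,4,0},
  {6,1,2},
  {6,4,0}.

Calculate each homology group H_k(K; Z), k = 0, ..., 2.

Take the total order 0 < 1 < 2 < 3 < 4 < 5 < 6 < 7 on the vertex set. Then K (dimension 2) consists of the simplices:

  0-simplices (8): [0], [1], [2], [3], [4], [5], [6], [7]
  1-simplices (24): (24 of them)
  2-simplices (16): [0,1,5], [0,1,7], [0,2,3], [0,2,6], [0,3,5], [0,4,6], [0,4,7], [1,2,4], [1,2,6], [1,4,5], [1,6,7], [2,3,7], [2,4,7], [3,4,5], [3,4,6], [3,6,7]

giving chain groups C_0 ≅ Z^8, C_1 ≅ Z^24, C_2 ≅ Z^16.

The boundary map ∂_1: C_1 → C_0 sends each edge [p,q] (with p < q) to q − p. For instance
  ∂[0,4] = [4] − [0].
The resulting 8×24 matrix has rank 7, and its Smith normal form has invariant factors (1,1,1,1,1,1,1).

Boundary ∂_2: C_2 → C_1 maps a triangle to the signed sum of its edges. For instance
  ∂[0,4,7] = [4,7] − [0,7] + [0,4],
  ∂[2,4,7] = [4,7] − [2,7] + [2,4].
The 24×16 boundary matrix has rank 15 and Smith normal form diag(1,1,1,1,1,1,1,1,1,1,1,1,1,1,1).

From H_k ≅ ker(∂_k) / im(∂_{k+1}) we obtain:

  H_0: rank C_0 − rank ∂_1 = 8 − 7 = 1, and the invariant factors of ∂_1 are all 1, so H_0 ≅ Z.
  H_1: rank ker ∂_1 − rank ∂_2 = (24 − 7) − 15 = 2, and the invariant factors of ∂_2 are all 1, so H_1 ≅ Z^2.
  H_2: rank ker ∂_2 − rank ∂_3 = (16 − 15) − 0 = 1, and there is no ∂_3, so H_2 ≅ Z.

As a check, the Euler characteristic is 8 − 24 + 16 = 0, which agrees with 1 − 2 + 1 = 0.

H_0 ≅ Z,  H_1 ≅ Z^2,  H_2 ≅ Z.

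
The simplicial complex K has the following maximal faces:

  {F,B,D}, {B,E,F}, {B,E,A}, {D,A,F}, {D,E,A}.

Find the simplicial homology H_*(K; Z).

Take the total order A < B < D < E < F on the vertex set. Then K (dimension 2) consists of the simplices:

  0-simplices (5): A, B, D, E, F
  1-simplices (10): AB, AD, AE, AF, BD, BE, BF, DE, DF, EF
  2-simplices (5): ABE, ADE, ADF, BDF, BEF

giving chain groups C_0 ≅ Z^5, C_1 ≅ Z^10, C_2 ≅ Z^5.

The boundary map ∂_1: C_1 → C_0 maps an edge to its endpoints' difference, ∂[p,q] = q − p.
The 5×10 boundary matrix has rank 4 and Smith normal form diag(1,1,1,1).

The boundary map ∂_2: C_2 → C_1 sends each 2-simplex [p,q,r] to [q,r] − [p,r] + [p,q]. For instance
  ∂ABE = BE − AE + AB,
  ∂ADE = DE − AE + AD.
This gives a 10×5 integer matrix of rank 5; reducing to Smith normal form yields diagonal entries (1,1,1,1,1).

Now H_k = ker ∂_k / im ∂_{k+1}, so:

  H_0: rank C_0 − rank ∂_1 = 5 − 4 = 1, and the invariant factors of ∂_1 are all 1, so H_0 ≅ Z.
  H_1: rank ker ∂_1 − rank ∂_2 = (10 − 4) − 5 = 1, and the invariant factors of ∂_2 are all 1, so H_1 ≅ Z.
  H_2: rank ker ∂_2 − rank ∂_3 = (5 − 5) − 0 = 0, and there is no ∂_3, so H_2 ≅ 0.

(K is a triangulation of the Möbius band.)

H_0 = Z,  H_1 = Z,  H_2 = 0.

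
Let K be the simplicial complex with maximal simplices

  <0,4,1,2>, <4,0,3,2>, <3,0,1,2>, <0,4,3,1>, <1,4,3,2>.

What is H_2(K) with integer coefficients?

We work with the vertex ordering 0 < 1 < 2 < 3 < 4. The simplices of K, each written with vertices in increasing order, are:

  0-simplices (5): [0], [1], [2], [3], [4]
  1-simplices (10): [0,1], [0,2], [0,3], [0,4], [1,2], [1,3], [1,4], [2,3], [2,4], [3,4]
  2-simplices (10): [0,1,2], [0,1,3], [0,1,4], [0,2,3], [0,2,4], [0,3,4], [1,2,3], [1,2,4], [1,3,4], [2,3,4]
  3-simplices (5): [0,1,2,3], [0,1,2,4], [0,1,3,4], [0,2,3,4], [1,2,3,4]

Hence C_0 ≅ Z^5, C_1 ≅ Z^10, C_2 ≅ Z^10, C_3 ≅ Z^5.

The boundary map ∂_1: C_1 → C_0 sends each edge [p,q] (with p < q) to q − p. For instance
  ∂[0,3] = [3] − [0].
The resulting 5×10 matrix has rank 4, and its Smith normal form has invariant factors (1,1,1,1).

Boundary ∂_2: C_2 → C_1 maps a triangle to the signed sum of its edges. For instance
  ∂[0,1,3] = [1,3] − [0,3] + [0,1],
  ∂[0,2,4] = [2,4] − [0,4] + [0,2].
As a 10×10 matrix over Z this has rank 6, with invariant factors (1,1,1,1,1,1).

Boundary ∂_3: C_3 → C_2 sends each 3-simplex σ to the alternating sum Σ_i (−1)^i (σ with its i-th vertex removed). For instance
  ∂[0,2,3,4] = [2,3,4] − [0,3,4] + [0,2,4] − [0,2,3],
  ∂[1,2,3,4] = [2,3,4] − [1,3,4] + [1,2,4] − [1,2,3].
This gives a 10×5 integer matrix of rank 4; reducing to Smith normal form yields diagonal entries (1,1,1,1).

Now H_k = ker ∂_k / im ∂_{k+1}, so:

  H_2: rank ker ∂_2 − rank ∂_3 = (10 − 6) − 4 = 0, and the invariant factors of ∂_3 are all 1, so H_2 = 0.

H_2 ≅ 0.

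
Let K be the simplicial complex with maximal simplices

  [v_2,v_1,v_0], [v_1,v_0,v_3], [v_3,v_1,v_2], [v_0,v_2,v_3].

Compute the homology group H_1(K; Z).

H_1 = 0.

Take the total order v_0 < v_1 < v_2 < v_3 on the vertex set. Then K (dimension 2) consists of the simplices:

  0-simplices (4): [v_0], [v_1], [v_2], [v_3]
  1-simplices (6): [v_0,v_1], [v_0,v_2], [v_0,v_3], [v_1,v_2], [v_1,v_3], [v_2,v_3]
  2-simplices (4): [v_0,v_1,v_2], [v_0,v_1,v_3], [v_0,v_2,v_3], [v_1,v_2,v_3]

so the chain groups are C_0 ≅ Z^4, C_1 ≅ Z^6, C_2 ≅ Z^4.

The boundary map ∂_1: C_1 → C_0 sends each edge [p,q] (with p < q) to q − p. For instance
  ∂[v_1,v_3] = [v_3] − [v_1].
This gives a 4×6 integer matrix of rank 3; reducing to Smith normal form yields diagonal entries (1,1,1).

∂_2: C_2 → C_1 maps a triangle to the signed sum of its edges. For instance
  ∂[v_0,v_1,v_2] = [v_1,v_2] − [v_0,v_2] + [v_0,v_1],
  ∂[v_0,v_1,v_3] = [v_1,v_3] − [v_0,v_3] + [v_0,v_1].
This gives a 6×4 integer matrix of rank 3; reducing to Smith normal form yields diagonal entries (1,1,1).

From H_k ≅ ker(∂_k) / im(∂_{k+1}) we obtain:

  H_1: rank ker ∂_1 − rank ∂_2 = (6 − 3) − 3 = 0, and the invariant factors of ∂_2 are all 1, so H_1 = 0.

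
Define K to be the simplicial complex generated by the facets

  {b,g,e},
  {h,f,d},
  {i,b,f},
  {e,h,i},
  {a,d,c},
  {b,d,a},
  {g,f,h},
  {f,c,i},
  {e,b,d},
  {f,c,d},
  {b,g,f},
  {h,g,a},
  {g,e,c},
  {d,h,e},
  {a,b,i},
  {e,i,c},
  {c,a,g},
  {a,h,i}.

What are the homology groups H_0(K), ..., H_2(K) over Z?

H_0 ≅ Z,  H_1 ≅ Z^2,  H_2 ≅ Z.

K has 9 vertices, 27 edges, 18 triangles.
rank ∂_0 = 0, rank ∂_1 = 8 ⇒ b_0 = 9 − 0 − 8 = 1; all invariant factors of ∂_1 are 1 so no torsion. So H_0 = Z.
rank ∂_1 = 8, rank ∂_2 = 17 ⇒ b_1 = 27 − 8 − 17 = 2; all invariant factors of ∂_2 are 1 so no torsion. So H_1 = Z^2.
rank ∂_2 = 17, rank ∂_3 = 0 ⇒ b_2 = 18 − 17 − 0 = 1. So H_2 = Z.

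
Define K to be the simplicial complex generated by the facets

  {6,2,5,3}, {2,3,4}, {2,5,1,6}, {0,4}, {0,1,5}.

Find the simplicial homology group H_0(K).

K has 7 vertices, 14 edges, 9 triangles, 2 3-simplices.
rank ∂_0 = 0, rank ∂_1 = 6 ⇒ b_0 = 7 − 0 − 6 = 1; all invariant factors of ∂_1 are 1 so no torsion. So H_0 = Z.

H_0 = Z.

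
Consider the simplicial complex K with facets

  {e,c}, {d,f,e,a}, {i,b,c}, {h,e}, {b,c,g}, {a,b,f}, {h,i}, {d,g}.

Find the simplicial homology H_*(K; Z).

H_0 ≅ Z,  H_1 ≅ Z^3,  H_2 = 0,  H_3 = 0.

Order the vertices as a < b < c < d < e < f < g < h < i. Listing each simplex with vertices in this order, K has dimension 3 with simplices:

  0-simplices (9): a, b, c, d, e, f, g, h, i
  1-simplices (17): ab, ad, ae, af, bc, bf, bg, bi, ce, cg, ci, de, df, dg, ef, eh, hi
  2-simplices (7): abf, ade, adf, aef, bcg, bci, def
  3-simplices (1): adef

so the chain groups are C_0 ≅ Z^9, C_1 ≅ Z^17, C_2 ≅ Z^7, C_3 ≅ Z^1.

∂_1: C_1 → C_0 is given by ∂[p,q] = [q] − [p]. For instance
  ∂bi = i − b.
The resulting 9×17 matrix has rank 8, and its Smith normal form has invariant factors (1,1,1,1,1,1,1,1).

The boundary map ∂_2: C_2 → C_1 acts by ∂[p,q,r] = [q,r] − [p,r] + [p,q]. For instance
  ∂ade = de − ae + ad,
  ∂aef = ef − af + ae.
This gives a 17×7 integer matrix of rank 6; reducing to Smith normal form yields diagonal entries (1,1,1,1,1,1).

∂_3: C_3 → C_2 sends each 3-simplex σ to the alternating sum Σ_i (−1)^i (σ with its i-th vertex removed). For instance
  ∂adef = def − aef + adf − ade.
The resulting 7×1 matrix has rank 1, and its Smith normal form has invariant factors (1).

Reading off H_k = ker ∂_k / im ∂_{k+1}:

  H_0: rank C_0 − rank ∂_1 = 9 − 8 = 1, and the invariant factors of ∂_1 are all 1, so H_0 ≅ Z.
  H_1: rank ker ∂_1 − rank ∂_2 = (17 − 8) − 6 = 3, and the invariant factors of ∂_2 are all 1, so H_1 ≅ Z^3.
  H_2: rank ker ∂_2 − rank ∂_3 = (7 − 6) − 1 = 0, and the invariant factors of ∂_3 are all 1, so H_2 ≅ 0.
  H_3: rank ker ∂_3 − rank ∂_4 = (1 − 1) − 0 = 0, and there is no ∂_4, so H_3 ≅ 0.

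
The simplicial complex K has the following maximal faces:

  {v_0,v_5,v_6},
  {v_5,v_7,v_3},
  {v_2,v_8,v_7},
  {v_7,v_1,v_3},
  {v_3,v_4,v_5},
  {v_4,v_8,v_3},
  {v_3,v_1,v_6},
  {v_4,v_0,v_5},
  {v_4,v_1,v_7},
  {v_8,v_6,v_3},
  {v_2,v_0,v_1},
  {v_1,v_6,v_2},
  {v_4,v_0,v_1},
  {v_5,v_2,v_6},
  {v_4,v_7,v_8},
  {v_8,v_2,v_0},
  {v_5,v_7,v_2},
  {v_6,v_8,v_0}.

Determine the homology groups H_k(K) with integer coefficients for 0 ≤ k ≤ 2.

H_0 = Z,  H_1 = Z ⊕ Z/2,  H_2 = 0.

Order the vertices as v_0 < v_1 < v_2 < v_3 < v_4 < v_5 < v_6 < v_7 < v_8. Listing each simplex with vertices in this order, K has dimension 2 with simplices:

  0-simplices (9): [v_0], [v_1], [v_2], [v_3], [v_4], [v_5], [v_6], [v_7], [v_8]
  1-simplices (27): (27 of them)
  2-simplices (18): (18 of them)

giving chain groups C_0 ≅ Z^9, C_1 ≅ Z^27, C_2 ≅ Z^18.

Boundary ∂_1: C_1 → C_0 maps an edge to its endpoints' difference, ∂[p,q] = q − p. For instance
  ∂[v_2,v_6] = [v_6] − [v_2].
The 9×27 boundary matrix has rank 8 and Smith normal form diag(1,1,1,1,1,1,1,1).

∂_2: C_2 → C_1 sends each 2-simplex [p,q,r] to [q,r] − [p,r] + [p,q]. For instance
  ∂[v_0,v_4,v_5] = [v_4,v_5] − [v_0,v_5] + [v_0,v_4],
  ∂[v_4,v_7,v_8] = [v_7,v_8] − [v_4,v_8] + [v_4,v_7].
The 27×18 boundary matrix has rank 18 and Smith normal form diag(1,1,1,1,1,1,1,1,1,1,1,1,1,1,1,1,1,2).

Now H_k = ker ∂_k / im ∂_{k+1}, so:

  H_0: rank C_0 − rank ∂_1 = 9 − 8 = 1, and the invariant factors of ∂_1 are all 1, so H_0 = Z.
  H_1: rank ker ∂_1 − rank ∂_2 = (27 − 8) − 18 = 1, and ∂_2 has invariant factor 2 > 1, so H_1 = Z ⊕ Z/2.
  H_2: rank ker ∂_2 − rank ∂_3 = (18 − 18) − 0 = 0, and there is no ∂_3, so H_2 = 0.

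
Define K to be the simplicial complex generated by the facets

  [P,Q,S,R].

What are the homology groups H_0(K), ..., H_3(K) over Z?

Take the total order P < Q < R < S on the vertex set. Then K (dimension 3) consists of the simplices:

  0-simplices (4): P, Q, R, S
  1-simplices (6): PQ, PR, PS, QR, QS, RS
  2-simplices (4): PQR, PQS, PRS, QRS
  3-simplices (1): PQRS

so the chain groups are C_0 ≅ Z^4, C_1 ≅ Z^6, C_2 ≅ Z^4, C_3 ≅ Z^1.

Boundary ∂_1: C_1 → C_0 maps an edge to its endpoints' difference, ∂[p,q] = q − p. For instance
  ∂PQ = Q − P.
This gives a 4×6 integer matrix of rank 3; reducing to Smith normal form yields diagonal entries (1,1,1).

∂_2: C_2 → C_1 maps a triangle to the signed sum of its edges. For instance
  ∂PRS = RS − PS + PR,
  ∂QRS = RS − QS + QR.
The 6×4 boundary matrix has rank 3 and Smith normal form diag(1,1,1).

Boundary ∂_3: C_3 → C_2 sends each 3-simplex σ to the alternating sum Σ_i (−1)^i (σ with its i-th vertex removed). For instance
  ∂PQRS = QRS − PRS + PQS − PQR.
The resulting 4×1 matrix has rank 1, and its Smith normal form has invariant factors (1).

Now H_k = ker ∂_k / im ∂_{k+1}, so:

  H_0: rank C_0 − rank ∂_1 = 4 − 3 = 1, and the invariant factors of ∂_1 are all 1, so H_0 = Z.
  H_1: rank ker ∂_1 − rank ∂_2 = (6 − 3) − 3 = 0, and the invariant factors of ∂_2 are all 1, so H_1 = 0.
  H_2: rank ker ∂_2 − rank ∂_3 = (4 − 3) − 1 = 0, and the invariant factors of ∂_3 are all 1, so H_2 = 0.
  H_3: rank ker ∂_3 − rank ∂_4 = (1 − 1) − 0 = 0, and there is no ∂_4, so H_3 = 0.

H_0 = Z,  H_1 = 0,  H_2 = 0,  H_3 = 0.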